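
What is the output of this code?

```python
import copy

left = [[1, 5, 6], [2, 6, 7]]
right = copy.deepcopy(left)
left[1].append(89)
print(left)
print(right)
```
[[1, 5, 6], [2, 6, 7, 89]]
[[1, 5, 6], [2, 6, 7]]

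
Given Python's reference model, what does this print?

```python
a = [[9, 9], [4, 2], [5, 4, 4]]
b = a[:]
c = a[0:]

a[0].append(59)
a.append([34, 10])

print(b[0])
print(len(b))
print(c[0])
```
[9, 9, 59]
3
[9, 9, 59]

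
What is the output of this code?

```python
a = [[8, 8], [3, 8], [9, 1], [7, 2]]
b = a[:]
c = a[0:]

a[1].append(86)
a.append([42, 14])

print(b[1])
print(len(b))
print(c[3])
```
[3, 8, 86]
4
[7, 2]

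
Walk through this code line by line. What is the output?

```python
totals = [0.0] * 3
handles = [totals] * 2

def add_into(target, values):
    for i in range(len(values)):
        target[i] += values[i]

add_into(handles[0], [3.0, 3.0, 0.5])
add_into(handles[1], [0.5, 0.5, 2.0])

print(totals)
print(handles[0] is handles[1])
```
[3.5, 3.5, 2.5]
True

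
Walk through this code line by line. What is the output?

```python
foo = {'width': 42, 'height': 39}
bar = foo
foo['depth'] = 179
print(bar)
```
{'width': 42, 'height': 39, 'depth': 179}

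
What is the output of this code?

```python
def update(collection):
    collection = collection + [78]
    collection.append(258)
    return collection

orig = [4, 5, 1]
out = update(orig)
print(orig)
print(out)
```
[4, 5, 1]
[4, 5, 1, 78, 258]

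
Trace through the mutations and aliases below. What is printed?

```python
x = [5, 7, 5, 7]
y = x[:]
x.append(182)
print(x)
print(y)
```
[5, 7, 5, 7, 182]
[5, 7, 5, 7]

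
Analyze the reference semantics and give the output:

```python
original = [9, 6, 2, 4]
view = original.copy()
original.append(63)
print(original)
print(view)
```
[9, 6, 2, 4, 63]
[9, 6, 2, 4]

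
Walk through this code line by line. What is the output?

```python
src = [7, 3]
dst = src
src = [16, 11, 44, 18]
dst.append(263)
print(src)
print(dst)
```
[16, 11, 44, 18]
[7, 3, 263]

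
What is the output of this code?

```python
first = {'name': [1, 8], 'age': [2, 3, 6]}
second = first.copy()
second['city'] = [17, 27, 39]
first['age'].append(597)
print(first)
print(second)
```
{'name': [1, 8], 'age': [2, 3, 6, 597]}
{'name': [1, 8], 'age': [2, 3, 6, 597], 'city': [17, 27, 39]}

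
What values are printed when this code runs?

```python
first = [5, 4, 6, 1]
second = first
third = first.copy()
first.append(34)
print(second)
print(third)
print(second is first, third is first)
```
[5, 4, 6, 1, 34]
[5, 4, 6, 1]
True False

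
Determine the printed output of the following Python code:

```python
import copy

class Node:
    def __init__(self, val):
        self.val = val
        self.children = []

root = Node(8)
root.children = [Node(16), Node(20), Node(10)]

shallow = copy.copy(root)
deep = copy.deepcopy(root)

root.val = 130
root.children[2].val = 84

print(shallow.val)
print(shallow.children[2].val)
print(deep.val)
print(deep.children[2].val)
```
8
84
8
10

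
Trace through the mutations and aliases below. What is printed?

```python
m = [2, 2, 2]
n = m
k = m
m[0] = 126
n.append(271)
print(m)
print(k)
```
[126, 2, 2, 271]
[126, 2, 2, 271]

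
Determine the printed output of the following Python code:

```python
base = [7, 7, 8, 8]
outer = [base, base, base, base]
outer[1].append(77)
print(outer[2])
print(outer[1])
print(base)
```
[7, 7, 8, 8, 77]
[7, 7, 8, 8, 77]
[7, 7, 8, 8, 77]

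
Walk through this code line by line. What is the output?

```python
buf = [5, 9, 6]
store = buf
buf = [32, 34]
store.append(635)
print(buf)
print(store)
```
[32, 34]
[5, 9, 6, 635]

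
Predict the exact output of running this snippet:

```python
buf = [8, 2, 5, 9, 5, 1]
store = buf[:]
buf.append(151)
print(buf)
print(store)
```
[8, 2, 5, 9, 5, 1, 151]
[8, 2, 5, 9, 5, 1]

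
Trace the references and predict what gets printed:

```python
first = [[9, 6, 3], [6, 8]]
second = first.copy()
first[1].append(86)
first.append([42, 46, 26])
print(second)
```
[[9, 6, 3], [6, 8, 86]]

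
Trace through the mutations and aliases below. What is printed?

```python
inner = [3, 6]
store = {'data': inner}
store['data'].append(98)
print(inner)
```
[3, 6, 98]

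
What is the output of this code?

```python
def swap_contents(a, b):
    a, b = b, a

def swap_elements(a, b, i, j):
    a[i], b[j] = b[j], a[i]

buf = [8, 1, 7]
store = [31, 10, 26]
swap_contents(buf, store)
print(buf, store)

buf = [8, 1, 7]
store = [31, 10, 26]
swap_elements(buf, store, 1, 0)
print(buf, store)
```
[8, 1, 7] [31, 10, 26]
[8, 31, 7] [1, 10, 26]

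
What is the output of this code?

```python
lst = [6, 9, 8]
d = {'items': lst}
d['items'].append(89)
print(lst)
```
[6, 9, 8, 89]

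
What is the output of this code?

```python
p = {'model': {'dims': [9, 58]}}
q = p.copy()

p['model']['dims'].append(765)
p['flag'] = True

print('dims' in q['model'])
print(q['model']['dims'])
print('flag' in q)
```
True
[9, 58, 765]
False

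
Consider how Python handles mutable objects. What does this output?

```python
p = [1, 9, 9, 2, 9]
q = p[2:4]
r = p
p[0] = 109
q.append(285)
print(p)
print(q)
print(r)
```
[109, 9, 9, 2, 9]
[9, 2, 285]
[109, 9, 9, 2, 9]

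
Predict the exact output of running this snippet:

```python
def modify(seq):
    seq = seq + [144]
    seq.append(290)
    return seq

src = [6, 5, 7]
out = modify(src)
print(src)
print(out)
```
[6, 5, 7]
[6, 5, 7, 144, 290]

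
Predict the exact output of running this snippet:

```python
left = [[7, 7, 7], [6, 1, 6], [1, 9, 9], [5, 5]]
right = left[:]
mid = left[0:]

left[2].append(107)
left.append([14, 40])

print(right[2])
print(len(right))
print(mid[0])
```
[1, 9, 9, 107]
4
[7, 7, 7]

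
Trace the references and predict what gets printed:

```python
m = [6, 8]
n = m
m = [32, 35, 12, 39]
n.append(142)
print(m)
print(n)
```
[32, 35, 12, 39]
[6, 8, 142]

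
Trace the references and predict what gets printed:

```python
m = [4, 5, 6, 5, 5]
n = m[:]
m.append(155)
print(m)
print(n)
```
[4, 5, 6, 5, 5, 155]
[4, 5, 6, 5, 5]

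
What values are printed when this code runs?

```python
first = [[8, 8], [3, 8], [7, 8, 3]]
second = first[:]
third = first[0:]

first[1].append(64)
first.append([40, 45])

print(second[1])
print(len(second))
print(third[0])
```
[3, 8, 64]
3
[8, 8]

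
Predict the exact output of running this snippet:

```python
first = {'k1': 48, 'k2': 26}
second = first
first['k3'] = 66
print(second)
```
{'k1': 48, 'k2': 26, 'k3': 66}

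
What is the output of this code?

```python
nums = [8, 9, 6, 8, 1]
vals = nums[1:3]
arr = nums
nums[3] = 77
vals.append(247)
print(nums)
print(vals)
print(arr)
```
[8, 9, 6, 77, 1]
[9, 6, 247]
[8, 9, 6, 77, 1]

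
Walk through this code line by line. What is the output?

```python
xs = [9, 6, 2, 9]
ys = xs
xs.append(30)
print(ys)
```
[9, 6, 2, 9, 30]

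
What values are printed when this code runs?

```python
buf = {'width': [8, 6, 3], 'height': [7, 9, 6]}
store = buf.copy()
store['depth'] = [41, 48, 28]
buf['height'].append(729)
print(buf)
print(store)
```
{'width': [8, 6, 3], 'height': [7, 9, 6, 729]}
{'width': [8, 6, 3], 'height': [7, 9, 6, 729], 'depth': [41, 48, 28]}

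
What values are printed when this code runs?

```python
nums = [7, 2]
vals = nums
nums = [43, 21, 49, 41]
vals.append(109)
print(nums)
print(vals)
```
[43, 21, 49, 41]
[7, 2, 109]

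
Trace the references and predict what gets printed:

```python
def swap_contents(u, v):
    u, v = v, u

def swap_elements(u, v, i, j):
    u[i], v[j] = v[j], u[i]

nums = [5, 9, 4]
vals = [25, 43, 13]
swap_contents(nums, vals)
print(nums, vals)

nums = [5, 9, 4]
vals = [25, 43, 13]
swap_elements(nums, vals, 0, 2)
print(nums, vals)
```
[5, 9, 4] [25, 43, 13]
[13, 9, 4] [25, 43, 5]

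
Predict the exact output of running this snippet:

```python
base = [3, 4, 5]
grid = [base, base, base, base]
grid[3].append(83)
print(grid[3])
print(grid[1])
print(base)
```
[3, 4, 5, 83]
[3, 4, 5, 83]
[3, 4, 5, 83]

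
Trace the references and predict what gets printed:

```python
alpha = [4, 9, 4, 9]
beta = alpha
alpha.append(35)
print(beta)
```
[4, 9, 4, 9, 35]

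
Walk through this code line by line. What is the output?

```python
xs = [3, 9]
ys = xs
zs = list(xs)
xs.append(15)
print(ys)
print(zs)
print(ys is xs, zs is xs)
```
[3, 9, 15]
[3, 9]
True False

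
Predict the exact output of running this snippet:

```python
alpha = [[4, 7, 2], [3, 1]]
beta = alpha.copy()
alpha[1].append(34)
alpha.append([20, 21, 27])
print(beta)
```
[[4, 7, 2], [3, 1, 34]]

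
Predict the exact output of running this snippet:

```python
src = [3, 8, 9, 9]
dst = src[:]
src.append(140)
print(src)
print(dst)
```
[3, 8, 9, 9, 140]
[3, 8, 9, 9]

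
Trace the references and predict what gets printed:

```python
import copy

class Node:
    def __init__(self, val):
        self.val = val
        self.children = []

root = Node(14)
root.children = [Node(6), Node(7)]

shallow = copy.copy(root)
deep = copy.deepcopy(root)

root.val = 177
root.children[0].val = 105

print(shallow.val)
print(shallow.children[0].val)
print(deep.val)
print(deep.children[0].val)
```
14
105
14
6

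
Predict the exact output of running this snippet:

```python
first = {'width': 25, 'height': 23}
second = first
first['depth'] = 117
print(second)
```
{'width': 25, 'height': 23, 'depth': 117}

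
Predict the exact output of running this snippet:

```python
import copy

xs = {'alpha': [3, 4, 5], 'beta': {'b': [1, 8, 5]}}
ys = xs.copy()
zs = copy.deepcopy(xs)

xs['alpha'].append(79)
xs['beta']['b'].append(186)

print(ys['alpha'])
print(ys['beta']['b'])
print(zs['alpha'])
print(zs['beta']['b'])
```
[3, 4, 5, 79]
[1, 8, 5, 186]
[3, 4, 5]
[1, 8, 5]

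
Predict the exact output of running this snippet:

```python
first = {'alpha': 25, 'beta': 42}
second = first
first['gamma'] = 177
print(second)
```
{'alpha': 25, 'beta': 42, 'gamma': 177}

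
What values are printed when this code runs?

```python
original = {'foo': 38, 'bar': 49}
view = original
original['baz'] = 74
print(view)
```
{'foo': 38, 'bar': 49, 'baz': 74}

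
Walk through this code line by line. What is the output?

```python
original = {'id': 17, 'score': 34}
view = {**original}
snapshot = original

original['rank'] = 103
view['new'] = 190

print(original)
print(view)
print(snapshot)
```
{'id': 17, 'score': 34, 'rank': 103}
{'id': 17, 'score': 34, 'new': 190}
{'id': 17, 'score': 34, 'rank': 103}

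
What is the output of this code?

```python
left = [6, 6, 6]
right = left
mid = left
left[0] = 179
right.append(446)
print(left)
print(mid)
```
[179, 6, 6, 446]
[179, 6, 6, 446]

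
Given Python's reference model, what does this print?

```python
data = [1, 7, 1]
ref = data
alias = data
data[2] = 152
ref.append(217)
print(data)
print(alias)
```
[1, 7, 152, 217]
[1, 7, 152, 217]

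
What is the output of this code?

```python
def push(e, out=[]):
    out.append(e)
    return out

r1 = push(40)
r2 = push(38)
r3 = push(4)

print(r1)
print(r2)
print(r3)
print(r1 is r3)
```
[40, 38, 4]
[40, 38, 4]
[40, 38, 4]
True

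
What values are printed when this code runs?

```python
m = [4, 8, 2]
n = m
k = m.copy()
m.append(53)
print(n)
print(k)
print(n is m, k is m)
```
[4, 8, 2, 53]
[4, 8, 2]
True False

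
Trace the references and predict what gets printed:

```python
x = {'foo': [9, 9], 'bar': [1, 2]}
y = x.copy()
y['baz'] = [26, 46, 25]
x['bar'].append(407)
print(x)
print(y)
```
{'foo': [9, 9], 'bar': [1, 2, 407]}
{'foo': [9, 9], 'bar': [1, 2, 407], 'baz': [26, 46, 25]}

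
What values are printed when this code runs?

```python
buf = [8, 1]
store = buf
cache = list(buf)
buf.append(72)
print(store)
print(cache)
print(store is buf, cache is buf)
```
[8, 1, 72]
[8, 1]
True False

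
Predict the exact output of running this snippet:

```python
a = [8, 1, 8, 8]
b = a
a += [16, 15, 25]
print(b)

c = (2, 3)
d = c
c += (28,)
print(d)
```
[8, 1, 8, 8, 16, 15, 25]
(2, 3)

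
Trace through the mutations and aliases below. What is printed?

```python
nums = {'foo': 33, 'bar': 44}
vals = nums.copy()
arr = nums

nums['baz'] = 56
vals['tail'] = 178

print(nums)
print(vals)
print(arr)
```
{'foo': 33, 'bar': 44, 'baz': 56}
{'foo': 33, 'bar': 44, 'tail': 178}
{'foo': 33, 'bar': 44, 'baz': 56}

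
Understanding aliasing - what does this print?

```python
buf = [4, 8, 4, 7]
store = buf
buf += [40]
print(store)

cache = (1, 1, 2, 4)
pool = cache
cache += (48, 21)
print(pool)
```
[4, 8, 4, 7, 40]
(1, 1, 2, 4)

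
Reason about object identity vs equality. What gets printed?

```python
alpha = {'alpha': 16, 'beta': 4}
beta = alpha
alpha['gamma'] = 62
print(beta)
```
{'alpha': 16, 'beta': 4, 'gamma': 62}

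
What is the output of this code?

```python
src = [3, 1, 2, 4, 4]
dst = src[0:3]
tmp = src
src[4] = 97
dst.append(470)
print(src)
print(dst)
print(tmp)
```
[3, 1, 2, 4, 97]
[3, 1, 2, 470]
[3, 1, 2, 4, 97]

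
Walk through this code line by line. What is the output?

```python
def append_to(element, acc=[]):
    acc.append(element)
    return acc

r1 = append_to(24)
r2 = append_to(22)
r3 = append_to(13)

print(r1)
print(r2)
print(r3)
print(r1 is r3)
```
[24, 22, 13]
[24, 22, 13]
[24, 22, 13]
True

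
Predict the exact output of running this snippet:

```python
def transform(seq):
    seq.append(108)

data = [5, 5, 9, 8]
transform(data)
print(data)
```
[5, 5, 9, 8, 108]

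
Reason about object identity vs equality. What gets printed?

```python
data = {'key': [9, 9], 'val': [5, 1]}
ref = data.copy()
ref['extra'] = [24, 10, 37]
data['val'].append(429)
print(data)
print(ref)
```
{'key': [9, 9], 'val': [5, 1, 429]}
{'key': [9, 9], 'val': [5, 1, 429], 'extra': [24, 10, 37]}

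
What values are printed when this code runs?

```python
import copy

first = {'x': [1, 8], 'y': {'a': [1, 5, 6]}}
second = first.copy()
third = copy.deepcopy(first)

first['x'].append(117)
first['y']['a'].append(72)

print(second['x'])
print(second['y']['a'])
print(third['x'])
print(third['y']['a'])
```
[1, 8, 117]
[1, 5, 6, 72]
[1, 8]
[1, 5, 6]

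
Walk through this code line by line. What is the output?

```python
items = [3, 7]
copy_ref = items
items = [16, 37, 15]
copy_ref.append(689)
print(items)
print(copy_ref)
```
[16, 37, 15]
[3, 7, 689]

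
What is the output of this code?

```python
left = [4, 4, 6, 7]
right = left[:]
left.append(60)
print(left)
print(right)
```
[4, 4, 6, 7, 60]
[4, 4, 6, 7]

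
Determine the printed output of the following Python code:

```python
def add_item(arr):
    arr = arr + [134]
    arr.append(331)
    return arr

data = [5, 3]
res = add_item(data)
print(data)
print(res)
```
[5, 3]
[5, 3, 134, 331]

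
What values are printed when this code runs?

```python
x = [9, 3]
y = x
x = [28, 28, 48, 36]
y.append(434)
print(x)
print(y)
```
[28, 28, 48, 36]
[9, 3, 434]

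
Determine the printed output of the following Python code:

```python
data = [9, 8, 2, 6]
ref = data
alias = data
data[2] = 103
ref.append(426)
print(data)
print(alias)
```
[9, 8, 103, 6, 426]
[9, 8, 103, 6, 426]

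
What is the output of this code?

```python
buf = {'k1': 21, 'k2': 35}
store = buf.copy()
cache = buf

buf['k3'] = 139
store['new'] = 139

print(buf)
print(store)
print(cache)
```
{'k1': 21, 'k2': 35, 'k3': 139}
{'k1': 21, 'k2': 35, 'new': 139}
{'k1': 21, 'k2': 35, 'k3': 139}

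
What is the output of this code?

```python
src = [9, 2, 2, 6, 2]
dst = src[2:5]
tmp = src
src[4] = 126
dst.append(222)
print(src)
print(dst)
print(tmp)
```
[9, 2, 2, 6, 126]
[2, 6, 2, 222]
[9, 2, 2, 6, 126]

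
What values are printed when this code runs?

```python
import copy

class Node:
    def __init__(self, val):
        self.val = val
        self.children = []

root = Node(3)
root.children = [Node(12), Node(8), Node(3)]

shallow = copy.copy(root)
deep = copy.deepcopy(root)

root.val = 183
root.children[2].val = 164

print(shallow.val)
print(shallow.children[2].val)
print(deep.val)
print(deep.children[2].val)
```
3
164
3
3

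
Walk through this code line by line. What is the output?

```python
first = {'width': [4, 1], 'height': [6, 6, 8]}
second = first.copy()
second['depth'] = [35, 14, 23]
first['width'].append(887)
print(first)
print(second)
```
{'width': [4, 1, 887], 'height': [6, 6, 8]}
{'width': [4, 1, 887], 'height': [6, 6, 8], 'depth': [35, 14, 23]}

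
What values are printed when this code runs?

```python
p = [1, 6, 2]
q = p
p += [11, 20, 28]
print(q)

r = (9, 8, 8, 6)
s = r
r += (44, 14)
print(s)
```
[1, 6, 2, 11, 20, 28]
(9, 8, 8, 6)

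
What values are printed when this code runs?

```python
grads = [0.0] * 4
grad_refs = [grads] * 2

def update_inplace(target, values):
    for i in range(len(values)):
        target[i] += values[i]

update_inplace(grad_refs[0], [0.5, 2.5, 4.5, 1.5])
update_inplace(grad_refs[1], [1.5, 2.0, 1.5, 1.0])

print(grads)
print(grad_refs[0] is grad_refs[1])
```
[2.0, 4.5, 6.0, 2.5]
True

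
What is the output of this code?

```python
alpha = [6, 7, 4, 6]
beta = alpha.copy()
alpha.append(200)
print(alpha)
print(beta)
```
[6, 7, 4, 6, 200]
[6, 7, 4, 6]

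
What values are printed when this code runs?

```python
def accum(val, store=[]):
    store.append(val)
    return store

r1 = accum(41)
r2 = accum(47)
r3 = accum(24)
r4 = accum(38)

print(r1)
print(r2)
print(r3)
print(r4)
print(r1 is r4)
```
[41, 47, 24, 38]
[41, 47, 24, 38]
[41, 47, 24, 38]
[41, 47, 24, 38]
True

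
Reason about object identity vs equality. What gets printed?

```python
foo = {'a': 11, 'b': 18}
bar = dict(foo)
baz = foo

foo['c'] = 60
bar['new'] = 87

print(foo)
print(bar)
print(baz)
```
{'a': 11, 'b': 18, 'c': 60}
{'a': 11, 'b': 18, 'new': 87}
{'a': 11, 'b': 18, 'c': 60}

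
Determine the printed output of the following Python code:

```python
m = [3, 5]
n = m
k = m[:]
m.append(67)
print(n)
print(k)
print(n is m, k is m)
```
[3, 5, 67]
[3, 5]
True False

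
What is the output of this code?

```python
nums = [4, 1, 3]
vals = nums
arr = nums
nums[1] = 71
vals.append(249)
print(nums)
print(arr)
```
[4, 71, 3, 249]
[4, 71, 3, 249]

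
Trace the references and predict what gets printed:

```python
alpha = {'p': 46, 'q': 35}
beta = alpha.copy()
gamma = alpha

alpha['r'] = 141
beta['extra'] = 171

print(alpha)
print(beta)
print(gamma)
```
{'p': 46, 'q': 35, 'r': 141}
{'p': 46, 'q': 35, 'extra': 171}
{'p': 46, 'q': 35, 'r': 141}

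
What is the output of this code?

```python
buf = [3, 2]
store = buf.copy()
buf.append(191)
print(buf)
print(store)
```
[3, 2, 191]
[3, 2]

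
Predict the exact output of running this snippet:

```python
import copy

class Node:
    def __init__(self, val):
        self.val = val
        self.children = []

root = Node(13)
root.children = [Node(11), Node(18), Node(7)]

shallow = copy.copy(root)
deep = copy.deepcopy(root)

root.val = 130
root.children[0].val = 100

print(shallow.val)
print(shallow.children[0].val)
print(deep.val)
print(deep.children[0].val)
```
13
100
13
11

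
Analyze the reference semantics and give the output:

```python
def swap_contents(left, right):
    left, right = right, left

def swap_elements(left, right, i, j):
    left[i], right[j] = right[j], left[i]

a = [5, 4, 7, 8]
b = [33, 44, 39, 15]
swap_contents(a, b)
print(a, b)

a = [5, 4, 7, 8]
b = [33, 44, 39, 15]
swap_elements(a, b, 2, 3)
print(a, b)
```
[5, 4, 7, 8] [33, 44, 39, 15]
[5, 4, 15, 8] [33, 44, 39, 7]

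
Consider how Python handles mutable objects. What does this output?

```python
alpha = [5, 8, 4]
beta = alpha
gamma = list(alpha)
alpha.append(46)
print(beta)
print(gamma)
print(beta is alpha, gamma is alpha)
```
[5, 8, 4, 46]
[5, 8, 4]
True False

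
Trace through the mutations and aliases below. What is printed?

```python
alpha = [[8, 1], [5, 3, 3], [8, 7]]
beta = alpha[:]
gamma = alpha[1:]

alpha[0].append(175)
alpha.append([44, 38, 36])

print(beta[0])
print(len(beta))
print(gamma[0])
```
[8, 1, 175]
3
[5, 3, 3]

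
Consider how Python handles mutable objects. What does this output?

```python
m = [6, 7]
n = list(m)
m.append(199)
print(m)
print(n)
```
[6, 7, 199]
[6, 7]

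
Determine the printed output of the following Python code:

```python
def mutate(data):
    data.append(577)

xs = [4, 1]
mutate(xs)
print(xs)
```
[4, 1, 577]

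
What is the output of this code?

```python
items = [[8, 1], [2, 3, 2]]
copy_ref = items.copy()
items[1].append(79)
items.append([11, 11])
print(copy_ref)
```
[[8, 1], [2, 3, 2, 79]]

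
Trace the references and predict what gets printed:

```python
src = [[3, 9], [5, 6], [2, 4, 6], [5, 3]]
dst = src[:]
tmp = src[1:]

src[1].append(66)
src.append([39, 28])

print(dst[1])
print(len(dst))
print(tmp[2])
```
[5, 6, 66]
4
[5, 3]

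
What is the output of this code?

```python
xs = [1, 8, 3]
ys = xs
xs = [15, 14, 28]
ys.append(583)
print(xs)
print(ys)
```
[15, 14, 28]
[1, 8, 3, 583]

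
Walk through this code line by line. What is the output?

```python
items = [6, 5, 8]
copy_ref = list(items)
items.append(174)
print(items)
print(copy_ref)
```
[6, 5, 8, 174]
[6, 5, 8]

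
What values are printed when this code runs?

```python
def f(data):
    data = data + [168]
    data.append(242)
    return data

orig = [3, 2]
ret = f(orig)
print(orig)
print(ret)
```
[3, 2]
[3, 2, 168, 242]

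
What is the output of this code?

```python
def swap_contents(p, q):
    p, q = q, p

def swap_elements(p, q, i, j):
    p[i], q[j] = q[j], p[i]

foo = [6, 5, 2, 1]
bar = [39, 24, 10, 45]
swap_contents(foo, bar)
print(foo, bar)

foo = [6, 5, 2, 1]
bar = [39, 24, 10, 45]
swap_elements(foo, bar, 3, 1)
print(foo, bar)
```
[6, 5, 2, 1] [39, 24, 10, 45]
[6, 5, 2, 24] [39, 1, 10, 45]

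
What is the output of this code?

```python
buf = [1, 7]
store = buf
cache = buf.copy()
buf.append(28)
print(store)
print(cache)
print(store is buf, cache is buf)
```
[1, 7, 28]
[1, 7]
True False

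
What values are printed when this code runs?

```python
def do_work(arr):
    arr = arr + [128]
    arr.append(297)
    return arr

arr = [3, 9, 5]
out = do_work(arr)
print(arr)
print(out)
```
[3, 9, 5]
[3, 9, 5, 128, 297]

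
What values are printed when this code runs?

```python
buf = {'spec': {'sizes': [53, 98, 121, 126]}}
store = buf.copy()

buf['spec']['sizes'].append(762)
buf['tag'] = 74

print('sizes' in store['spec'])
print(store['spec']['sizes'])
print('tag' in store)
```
True
[53, 98, 121, 126, 762]
False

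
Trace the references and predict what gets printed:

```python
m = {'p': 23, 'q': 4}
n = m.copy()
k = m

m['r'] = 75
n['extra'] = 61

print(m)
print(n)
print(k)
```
{'p': 23, 'q': 4, 'r': 75}
{'p': 23, 'q': 4, 'extra': 61}
{'p': 23, 'q': 4, 'r': 75}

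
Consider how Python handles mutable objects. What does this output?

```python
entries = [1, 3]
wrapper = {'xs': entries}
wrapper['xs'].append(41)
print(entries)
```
[1, 3, 41]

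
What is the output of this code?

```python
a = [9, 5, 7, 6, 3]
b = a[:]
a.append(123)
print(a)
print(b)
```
[9, 5, 7, 6, 3, 123]
[9, 5, 7, 6, 3]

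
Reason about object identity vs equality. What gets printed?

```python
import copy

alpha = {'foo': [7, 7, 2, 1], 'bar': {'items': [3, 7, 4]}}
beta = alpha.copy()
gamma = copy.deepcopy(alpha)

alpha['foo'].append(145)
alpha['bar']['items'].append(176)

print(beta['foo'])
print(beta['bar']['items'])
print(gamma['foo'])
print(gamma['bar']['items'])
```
[7, 7, 2, 1, 145]
[3, 7, 4, 176]
[7, 7, 2, 1]
[3, 7, 4]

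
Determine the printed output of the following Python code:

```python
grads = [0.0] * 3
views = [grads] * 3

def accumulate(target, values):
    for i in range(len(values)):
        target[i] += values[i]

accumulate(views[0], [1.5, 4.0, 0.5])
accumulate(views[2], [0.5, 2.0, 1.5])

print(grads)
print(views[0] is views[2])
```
[2.0, 6.0, 2.0]
True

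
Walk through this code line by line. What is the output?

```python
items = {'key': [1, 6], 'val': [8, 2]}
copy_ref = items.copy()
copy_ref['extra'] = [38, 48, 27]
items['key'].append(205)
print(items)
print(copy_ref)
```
{'key': [1, 6, 205], 'val': [8, 2]}
{'key': [1, 6, 205], 'val': [8, 2], 'extra': [38, 48, 27]}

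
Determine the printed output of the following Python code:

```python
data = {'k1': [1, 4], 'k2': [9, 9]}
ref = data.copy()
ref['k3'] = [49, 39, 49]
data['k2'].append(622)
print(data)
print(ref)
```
{'k1': [1, 4], 'k2': [9, 9, 622]}
{'k1': [1, 4], 'k2': [9, 9, 622], 'k3': [49, 39, 49]}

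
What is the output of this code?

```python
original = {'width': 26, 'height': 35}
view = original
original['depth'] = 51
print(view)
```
{'width': 26, 'height': 35, 'depth': 51}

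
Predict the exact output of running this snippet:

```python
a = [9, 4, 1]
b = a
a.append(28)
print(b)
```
[9, 4, 1, 28]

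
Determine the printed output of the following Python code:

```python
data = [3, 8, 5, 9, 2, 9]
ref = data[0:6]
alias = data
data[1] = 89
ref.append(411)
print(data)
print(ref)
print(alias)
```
[3, 89, 5, 9, 2, 9]
[3, 8, 5, 9, 2, 9, 411]
[3, 89, 5, 9, 2, 9]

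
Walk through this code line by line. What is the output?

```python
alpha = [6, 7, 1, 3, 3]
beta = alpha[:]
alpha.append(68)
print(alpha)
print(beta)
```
[6, 7, 1, 3, 3, 68]
[6, 7, 1, 3, 3]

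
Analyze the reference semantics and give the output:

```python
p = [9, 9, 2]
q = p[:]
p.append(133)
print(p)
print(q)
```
[9, 9, 2, 133]
[9, 9, 2]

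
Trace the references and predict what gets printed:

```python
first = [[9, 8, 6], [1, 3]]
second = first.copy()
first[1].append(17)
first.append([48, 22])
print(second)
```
[[9, 8, 6], [1, 3, 17]]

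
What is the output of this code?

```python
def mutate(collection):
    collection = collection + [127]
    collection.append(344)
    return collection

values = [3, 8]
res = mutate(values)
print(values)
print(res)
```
[3, 8]
[3, 8, 127, 344]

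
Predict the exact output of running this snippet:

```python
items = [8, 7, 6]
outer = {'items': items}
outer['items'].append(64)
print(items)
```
[8, 7, 6, 64]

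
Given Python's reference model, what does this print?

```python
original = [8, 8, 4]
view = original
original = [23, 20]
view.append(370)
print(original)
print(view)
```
[23, 20]
[8, 8, 4, 370]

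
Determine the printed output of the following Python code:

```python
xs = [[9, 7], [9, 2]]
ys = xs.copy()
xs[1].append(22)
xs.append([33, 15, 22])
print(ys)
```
[[9, 7], [9, 2, 22]]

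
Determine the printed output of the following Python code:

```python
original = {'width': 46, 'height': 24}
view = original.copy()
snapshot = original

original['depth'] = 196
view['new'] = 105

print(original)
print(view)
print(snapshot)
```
{'width': 46, 'height': 24, 'depth': 196}
{'width': 46, 'height': 24, 'new': 105}
{'width': 46, 'height': 24, 'depth': 196}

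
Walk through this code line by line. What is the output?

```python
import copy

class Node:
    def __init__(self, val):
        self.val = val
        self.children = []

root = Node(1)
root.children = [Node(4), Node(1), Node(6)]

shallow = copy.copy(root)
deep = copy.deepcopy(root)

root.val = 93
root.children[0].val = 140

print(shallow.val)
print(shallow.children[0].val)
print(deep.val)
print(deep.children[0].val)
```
1
140
1
4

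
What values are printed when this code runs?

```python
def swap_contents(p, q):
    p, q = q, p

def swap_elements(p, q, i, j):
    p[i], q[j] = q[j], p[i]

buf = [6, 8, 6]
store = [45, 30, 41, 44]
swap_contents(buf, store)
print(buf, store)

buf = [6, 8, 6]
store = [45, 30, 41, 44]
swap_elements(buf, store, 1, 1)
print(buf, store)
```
[6, 8, 6] [45, 30, 41, 44]
[6, 30, 6] [45, 8, 41, 44]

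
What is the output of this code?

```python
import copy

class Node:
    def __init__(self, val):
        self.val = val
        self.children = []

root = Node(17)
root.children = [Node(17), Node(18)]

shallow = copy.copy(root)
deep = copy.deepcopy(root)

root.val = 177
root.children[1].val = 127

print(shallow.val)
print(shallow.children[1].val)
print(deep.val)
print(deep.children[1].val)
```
17
127
17
18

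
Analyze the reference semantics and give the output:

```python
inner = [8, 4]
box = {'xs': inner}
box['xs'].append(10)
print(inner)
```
[8, 4, 10]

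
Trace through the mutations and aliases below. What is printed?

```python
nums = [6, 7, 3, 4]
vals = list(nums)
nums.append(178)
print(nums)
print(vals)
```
[6, 7, 3, 4, 178]
[6, 7, 3, 4]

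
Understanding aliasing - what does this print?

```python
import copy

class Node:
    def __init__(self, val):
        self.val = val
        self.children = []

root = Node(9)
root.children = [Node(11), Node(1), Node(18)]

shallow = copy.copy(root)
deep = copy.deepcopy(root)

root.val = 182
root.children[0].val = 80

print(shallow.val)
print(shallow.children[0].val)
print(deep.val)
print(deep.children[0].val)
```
9
80
9
11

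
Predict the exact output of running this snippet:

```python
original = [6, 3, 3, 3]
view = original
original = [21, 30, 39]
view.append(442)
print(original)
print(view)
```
[21, 30, 39]
[6, 3, 3, 3, 442]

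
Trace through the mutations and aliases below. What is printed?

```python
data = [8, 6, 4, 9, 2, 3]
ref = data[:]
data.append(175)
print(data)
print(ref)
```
[8, 6, 4, 9, 2, 3, 175]
[8, 6, 4, 9, 2, 3]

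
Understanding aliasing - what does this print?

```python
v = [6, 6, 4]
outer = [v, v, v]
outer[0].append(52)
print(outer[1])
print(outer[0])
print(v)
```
[6, 6, 4, 52]
[6, 6, 4, 52]
[6, 6, 4, 52]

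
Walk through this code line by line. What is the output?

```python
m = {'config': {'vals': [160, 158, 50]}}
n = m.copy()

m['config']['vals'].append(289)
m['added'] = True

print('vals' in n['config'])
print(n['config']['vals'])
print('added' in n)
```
True
[160, 158, 50, 289]
False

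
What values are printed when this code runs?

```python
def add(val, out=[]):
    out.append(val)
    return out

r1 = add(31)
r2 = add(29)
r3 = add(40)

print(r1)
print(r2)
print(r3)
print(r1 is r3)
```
[31, 29, 40]
[31, 29, 40]
[31, 29, 40]
True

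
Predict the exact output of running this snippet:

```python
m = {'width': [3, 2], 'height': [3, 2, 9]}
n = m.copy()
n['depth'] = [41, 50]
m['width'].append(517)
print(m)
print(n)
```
{'width': [3, 2, 517], 'height': [3, 2, 9]}
{'width': [3, 2, 517], 'height': [3, 2, 9], 'depth': [41, 50]}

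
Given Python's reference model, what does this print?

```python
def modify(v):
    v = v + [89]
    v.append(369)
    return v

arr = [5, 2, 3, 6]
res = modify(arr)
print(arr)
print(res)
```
[5, 2, 3, 6]
[5, 2, 3, 6, 89, 369]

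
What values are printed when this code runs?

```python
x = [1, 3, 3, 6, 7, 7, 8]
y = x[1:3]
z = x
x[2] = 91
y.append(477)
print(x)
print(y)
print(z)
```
[1, 3, 91, 6, 7, 7, 8]
[3, 3, 477]
[1, 3, 91, 6, 7, 7, 8]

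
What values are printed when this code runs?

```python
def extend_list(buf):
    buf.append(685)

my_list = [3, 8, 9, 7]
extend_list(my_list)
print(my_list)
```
[3, 8, 9, 7, 685]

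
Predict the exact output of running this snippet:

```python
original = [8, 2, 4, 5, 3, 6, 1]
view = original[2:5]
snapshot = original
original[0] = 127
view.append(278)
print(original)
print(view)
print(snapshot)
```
[127, 2, 4, 5, 3, 6, 1]
[4, 5, 3, 278]
[127, 2, 4, 5, 3, 6, 1]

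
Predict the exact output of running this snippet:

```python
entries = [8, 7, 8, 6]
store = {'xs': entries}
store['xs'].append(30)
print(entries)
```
[8, 7, 8, 6, 30]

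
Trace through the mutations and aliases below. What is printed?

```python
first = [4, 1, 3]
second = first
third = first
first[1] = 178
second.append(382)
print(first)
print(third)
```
[4, 178, 3, 382]
[4, 178, 3, 382]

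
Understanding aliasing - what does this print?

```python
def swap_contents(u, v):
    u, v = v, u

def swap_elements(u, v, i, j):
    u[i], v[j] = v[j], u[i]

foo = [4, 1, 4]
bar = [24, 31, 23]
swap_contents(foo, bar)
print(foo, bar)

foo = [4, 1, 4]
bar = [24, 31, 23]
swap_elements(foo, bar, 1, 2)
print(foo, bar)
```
[4, 1, 4] [24, 31, 23]
[4, 23, 4] [24, 31, 1]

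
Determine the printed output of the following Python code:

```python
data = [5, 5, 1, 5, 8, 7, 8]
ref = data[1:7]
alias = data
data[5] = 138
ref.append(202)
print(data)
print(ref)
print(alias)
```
[5, 5, 1, 5, 8, 138, 8]
[5, 1, 5, 8, 7, 8, 202]
[5, 5, 1, 5, 8, 138, 8]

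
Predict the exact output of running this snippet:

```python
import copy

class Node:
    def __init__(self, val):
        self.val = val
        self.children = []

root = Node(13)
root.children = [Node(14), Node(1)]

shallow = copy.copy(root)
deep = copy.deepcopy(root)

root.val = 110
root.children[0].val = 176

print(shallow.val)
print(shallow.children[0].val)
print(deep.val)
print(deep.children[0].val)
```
13
176
13
14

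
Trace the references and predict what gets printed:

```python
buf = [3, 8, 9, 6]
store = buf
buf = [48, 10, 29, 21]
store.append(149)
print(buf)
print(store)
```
[48, 10, 29, 21]
[3, 8, 9, 6, 149]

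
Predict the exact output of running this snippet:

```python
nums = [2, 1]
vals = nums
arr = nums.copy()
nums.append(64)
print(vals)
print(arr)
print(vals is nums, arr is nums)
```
[2, 1, 64]
[2, 1]
True False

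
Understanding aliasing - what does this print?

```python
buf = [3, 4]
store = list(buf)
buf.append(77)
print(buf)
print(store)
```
[3, 4, 77]
[3, 4]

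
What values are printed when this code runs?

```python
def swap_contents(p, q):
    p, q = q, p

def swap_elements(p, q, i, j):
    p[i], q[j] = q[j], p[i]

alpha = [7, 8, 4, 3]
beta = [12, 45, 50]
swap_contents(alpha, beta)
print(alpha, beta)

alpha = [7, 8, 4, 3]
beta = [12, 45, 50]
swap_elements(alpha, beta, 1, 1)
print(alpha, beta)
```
[7, 8, 4, 3] [12, 45, 50]
[7, 45, 4, 3] [12, 8, 50]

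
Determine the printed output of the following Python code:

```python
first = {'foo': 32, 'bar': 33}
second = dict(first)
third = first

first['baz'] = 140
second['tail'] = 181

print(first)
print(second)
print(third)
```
{'foo': 32, 'bar': 33, 'baz': 140}
{'foo': 32, 'bar': 33, 'tail': 181}
{'foo': 32, 'bar': 33, 'baz': 140}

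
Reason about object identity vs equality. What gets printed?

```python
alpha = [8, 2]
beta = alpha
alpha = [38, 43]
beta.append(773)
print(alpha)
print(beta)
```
[38, 43]
[8, 2, 773]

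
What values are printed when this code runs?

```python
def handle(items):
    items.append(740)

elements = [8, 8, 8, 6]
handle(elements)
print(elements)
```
[8, 8, 8, 6, 740]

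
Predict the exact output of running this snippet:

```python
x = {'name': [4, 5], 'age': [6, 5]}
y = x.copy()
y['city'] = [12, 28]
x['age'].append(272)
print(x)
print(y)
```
{'name': [4, 5], 'age': [6, 5, 272]}
{'name': [4, 5], 'age': [6, 5, 272], 'city': [12, 28]}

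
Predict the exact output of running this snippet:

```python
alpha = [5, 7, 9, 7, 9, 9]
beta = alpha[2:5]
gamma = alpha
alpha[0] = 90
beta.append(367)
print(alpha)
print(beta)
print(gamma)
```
[90, 7, 9, 7, 9, 9]
[9, 7, 9, 367]
[90, 7, 9, 7, 9, 9]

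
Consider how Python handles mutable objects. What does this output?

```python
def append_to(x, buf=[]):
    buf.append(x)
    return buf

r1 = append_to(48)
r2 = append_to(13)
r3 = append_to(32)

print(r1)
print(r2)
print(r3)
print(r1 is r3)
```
[48, 13, 32]
[48, 13, 32]
[48, 13, 32]
True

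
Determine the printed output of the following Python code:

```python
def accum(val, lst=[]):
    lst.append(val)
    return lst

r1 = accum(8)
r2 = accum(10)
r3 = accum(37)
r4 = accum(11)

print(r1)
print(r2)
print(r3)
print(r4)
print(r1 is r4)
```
[8, 10, 37, 11]
[8, 10, 37, 11]
[8, 10, 37, 11]
[8, 10, 37, 11]
True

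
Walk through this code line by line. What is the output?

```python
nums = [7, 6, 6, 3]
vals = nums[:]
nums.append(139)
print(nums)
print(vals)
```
[7, 6, 6, 3, 139]
[7, 6, 6, 3]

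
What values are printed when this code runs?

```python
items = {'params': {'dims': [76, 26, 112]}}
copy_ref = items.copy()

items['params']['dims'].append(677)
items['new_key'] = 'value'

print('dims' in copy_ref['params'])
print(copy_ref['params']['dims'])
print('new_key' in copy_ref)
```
True
[76, 26, 112, 677]
False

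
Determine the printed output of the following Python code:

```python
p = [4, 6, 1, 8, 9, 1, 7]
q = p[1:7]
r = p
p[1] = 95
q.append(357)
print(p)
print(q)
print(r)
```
[4, 95, 1, 8, 9, 1, 7]
[6, 1, 8, 9, 1, 7, 357]
[4, 95, 1, 8, 9, 1, 7]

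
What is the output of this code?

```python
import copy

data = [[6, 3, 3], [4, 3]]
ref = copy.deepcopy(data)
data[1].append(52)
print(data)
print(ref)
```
[[6, 3, 3], [4, 3, 52]]
[[6, 3, 3], [4, 3]]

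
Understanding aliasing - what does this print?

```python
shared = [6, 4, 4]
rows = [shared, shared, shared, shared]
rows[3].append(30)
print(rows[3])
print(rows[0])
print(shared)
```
[6, 4, 4, 30]
[6, 4, 4, 30]
[6, 4, 4, 30]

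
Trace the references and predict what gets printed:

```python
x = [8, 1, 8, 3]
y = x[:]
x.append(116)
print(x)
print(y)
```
[8, 1, 8, 3, 116]
[8, 1, 8, 3]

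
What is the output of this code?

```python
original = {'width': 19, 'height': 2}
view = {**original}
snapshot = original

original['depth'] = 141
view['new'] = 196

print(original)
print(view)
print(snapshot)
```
{'width': 19, 'height': 2, 'depth': 141}
{'width': 19, 'height': 2, 'new': 196}
{'width': 19, 'height': 2, 'depth': 141}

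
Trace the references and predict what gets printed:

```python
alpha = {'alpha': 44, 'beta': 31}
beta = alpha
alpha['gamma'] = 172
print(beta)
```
{'alpha': 44, 'beta': 31, 'gamma': 172}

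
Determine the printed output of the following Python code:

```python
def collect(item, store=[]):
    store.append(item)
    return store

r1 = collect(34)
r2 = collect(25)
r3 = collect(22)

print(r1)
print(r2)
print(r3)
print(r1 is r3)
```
[34, 25, 22]
[34, 25, 22]
[34, 25, 22]
True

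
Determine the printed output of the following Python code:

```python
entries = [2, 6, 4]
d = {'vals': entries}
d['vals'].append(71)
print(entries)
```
[2, 6, 4, 71]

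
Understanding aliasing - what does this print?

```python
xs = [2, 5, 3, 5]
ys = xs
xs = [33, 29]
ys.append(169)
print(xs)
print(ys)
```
[33, 29]
[2, 5, 3, 5, 169]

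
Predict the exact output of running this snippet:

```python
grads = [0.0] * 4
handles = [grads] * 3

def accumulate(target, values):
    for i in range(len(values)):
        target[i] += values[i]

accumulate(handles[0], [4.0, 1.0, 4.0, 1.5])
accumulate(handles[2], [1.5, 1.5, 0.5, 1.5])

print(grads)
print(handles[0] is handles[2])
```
[5.5, 2.5, 4.5, 3.0]
True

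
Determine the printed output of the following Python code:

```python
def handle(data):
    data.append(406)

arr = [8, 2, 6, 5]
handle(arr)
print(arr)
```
[8, 2, 6, 5, 406]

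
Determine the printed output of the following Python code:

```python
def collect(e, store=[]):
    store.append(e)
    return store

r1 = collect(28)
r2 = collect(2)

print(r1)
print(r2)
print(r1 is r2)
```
[28, 2]
[28, 2]
True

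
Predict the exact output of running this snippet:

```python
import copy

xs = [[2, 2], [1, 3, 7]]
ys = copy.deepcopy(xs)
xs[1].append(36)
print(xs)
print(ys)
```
[[2, 2], [1, 3, 7, 36]]
[[2, 2], [1, 3, 7]]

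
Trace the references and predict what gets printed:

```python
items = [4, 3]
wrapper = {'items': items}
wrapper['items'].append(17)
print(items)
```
[4, 3, 17]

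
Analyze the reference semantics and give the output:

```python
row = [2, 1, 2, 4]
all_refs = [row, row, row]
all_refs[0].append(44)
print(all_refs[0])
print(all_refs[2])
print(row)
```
[2, 1, 2, 4, 44]
[2, 1, 2, 4, 44]
[2, 1, 2, 4, 44]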